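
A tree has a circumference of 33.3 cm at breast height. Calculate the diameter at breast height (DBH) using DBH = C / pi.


DBH = C / pi = 33.3 / 3.141593 = 10.5997 ≈ 10.60 cm

10.60 cm


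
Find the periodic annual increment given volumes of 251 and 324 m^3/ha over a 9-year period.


PAI = (V2 - V1) / period = (324 - 251) / 9 = 73 / 9 = 8.1111 ≈ 8.11 m^3/ha/yr

8.11 m^3/ha/yr


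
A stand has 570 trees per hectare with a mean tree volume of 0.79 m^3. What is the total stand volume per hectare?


V_stand = 570 * 0.79 = 450.3 m^3/ha

450.3 m^3/ha


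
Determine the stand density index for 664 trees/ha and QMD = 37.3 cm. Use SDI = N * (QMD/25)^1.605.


QMD/25 = 37.3/25 = 1.492
(1.492)^1.605 = exp(1.605 * ln(1.492)) = exp(1.605 * 0.400118) = exp(0.642189) = 1.90064
SDI = 664 * 1.90064 = 1262.02 ≈ 1262

1262


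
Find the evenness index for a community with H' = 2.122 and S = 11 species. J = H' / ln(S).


ln(11) = 2.39790
J = H' / ln(S) = 2.122 / 2.39790 = 0.884941 ≈ 0.8849

0.8849


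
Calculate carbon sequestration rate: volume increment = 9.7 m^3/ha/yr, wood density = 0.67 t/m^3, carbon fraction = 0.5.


C = 9.7 * 0.67 * 0.5 = 3.2495 ≈ 3.25 t C/ha/yr

3.25 t C/ha/yr


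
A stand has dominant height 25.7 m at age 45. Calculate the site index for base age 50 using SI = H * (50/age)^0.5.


50/45 = 1.11111
(1.11111)^0.5 = 1.05409
SI = 25.7 * 1.05409 = 27.0901 ≈ 27.1 m

27.1 m


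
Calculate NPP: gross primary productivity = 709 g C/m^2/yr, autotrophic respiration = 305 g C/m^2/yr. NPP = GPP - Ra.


NPP = GPP - Ra = 709 - 305 = 404 g C/m^2/yr

404 g C/m^2/yr


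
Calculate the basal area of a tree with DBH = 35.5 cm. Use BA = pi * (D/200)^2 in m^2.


D/200 = 35.5/200 = 0.1775 m
(D/200)^2 = 0.1775^2 = 0.03150625
BA = 3.141593 * 0.03150625 = 0.0989798 ≈ 0.0990 m^2

0.0990 m^2


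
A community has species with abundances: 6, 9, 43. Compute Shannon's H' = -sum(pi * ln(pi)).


Total N = 6 + 9 + 43 = 58
Per-species terms:
  p = 6/58 = 0.103448; ln(p) = -2.268686; p*ln(p) = 0.103448 * (-2.268686) = -0.234691
  p = 9/58 = 0.155172; ln(p) = -1.863221; p*ln(p) = 0.155172 * (-1.863221) = -0.289120
  p = 43/58 = 0.741379; ln(p) = -0.299243; p*ln(p) = 0.741379 * (-0.299243) = -0.221852
sum(p*ln(p)) = (-0.234691) + (-0.289120) + (-0.221852) = -0.745663
H' = -(-0.745663) = 0.745663 ≈ 0.7457

0.7457


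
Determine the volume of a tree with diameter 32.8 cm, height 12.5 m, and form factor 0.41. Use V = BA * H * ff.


(D/200)^2 = (32.8/200)^2 = 0.164^2 = 0.026896
BA = 3.141593 * 0.026896 = 0.0844963 m^2
V = 0.0844963 * 12.5 * 0.41 = 0.433044 ≈ 0.433 m^3

0.433 m^3


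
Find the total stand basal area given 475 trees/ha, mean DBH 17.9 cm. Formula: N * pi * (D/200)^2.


(D/200)^2 = (17.9/200)^2 = 0.0895^2 = 0.00801025
Individual BA = 3.141593 * 0.00801025 = 0.0251649 m^2
Stand BA = 475 * 0.0251649 = 11.9533 ≈ 11.95 m^2/ha

11.95 m^2/ha


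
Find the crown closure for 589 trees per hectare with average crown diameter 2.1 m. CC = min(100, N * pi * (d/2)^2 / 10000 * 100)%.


(d/2)^2 = (2.1/2)^2 = 1.05^2 = 1.1025
Crown area = 3.141593 * 1.1025 = 3.46361 m^2
N * area / 10000 * 100 = 589 * 3.46361 / 10000 * 100 = 20.4007
CC = min(100, 20.4007) = 20.4007 ≈ 20.4%

20.4%


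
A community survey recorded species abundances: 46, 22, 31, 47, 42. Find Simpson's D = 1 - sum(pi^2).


Total N = 46 + 22 + 31 + 47 + 42 = 188
Per-species terms:
  p = 46/188 = 0.244681; p^2 = 0.244681^2 = 0.059869
  p = 22/188 = 0.117021; p^2 = 0.117021^2 = 0.013694
  p = 31/188 = 0.164894; p^2 = 0.164894^2 = 0.027190
  p = 47/188 = 0.250000; p^2 = 0.250000^2 = 0.062500
  p = 42/188 = 0.223404; p^2 = 0.223404^2 = 0.049909
sum(p^2) = 0.059869 + 0.013694 + 0.027190 + 0.062500 + 0.049909 = 0.213162
D = 1 - 0.213162 = 0.786838 ≈ 0.7868

0.7868


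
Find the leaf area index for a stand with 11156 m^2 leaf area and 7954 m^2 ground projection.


LAI = 11156 / 7954 = 1.4026 ≈ 1.40

1.40


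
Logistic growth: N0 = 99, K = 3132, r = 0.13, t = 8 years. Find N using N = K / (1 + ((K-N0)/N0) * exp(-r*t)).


(K - N0)/N0 = (3132 - 99)/99 = 3033/99 = 30.6364
r*t = 0.13 * 8 = 1.04; exp(-1.04) = 0.353455
30.6364 * 0.353455 = 10.8286
1 + 10.8286 = 11.8286
N = 3132 / 11.8286 = 264.782 ≈ 265

265


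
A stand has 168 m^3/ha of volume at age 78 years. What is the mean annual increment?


MAI = 168 / 78 = 2.1538 ≈ 2.15 m^3/ha/yr

2.15 m^3/ha/yr


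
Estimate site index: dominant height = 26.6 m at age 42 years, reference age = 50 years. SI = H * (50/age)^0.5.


50/42 = 1.19048
(1.19048)^0.5 = 1.09109
SI = 26.6 * 1.09109 = 29.0230 ≈ 29.0 m

29.0 m


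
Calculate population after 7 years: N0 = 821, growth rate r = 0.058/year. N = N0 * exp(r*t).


r*t = 0.058 * 7 = 0.406
exp(0.406) = 1.50080
N = 821 * 1.50080 = 1232.16 ≈ 1232

1232


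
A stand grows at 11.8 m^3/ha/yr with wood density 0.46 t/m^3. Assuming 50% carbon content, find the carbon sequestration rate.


C = 11.8 * 0.46 * 0.5 = 2.714 ≈ 2.71 t C/ha/yr

2.71 t C/ha/yr


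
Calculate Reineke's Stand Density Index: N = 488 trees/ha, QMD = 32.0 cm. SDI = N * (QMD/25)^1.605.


QMD/25 = 32.0/25 = 1.28
(1.28)^1.605 = exp(1.605 * ln(1.28)) = exp(1.605 * 0.246860) = exp(0.396210) = 1.48618
SDI = 488 * 1.48618 = 725.256 ≈ 725

725


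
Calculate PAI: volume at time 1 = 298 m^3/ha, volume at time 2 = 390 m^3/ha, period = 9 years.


PAI = (V2 - V1) / period = (390 - 298) / 9 = 92 / 9 = 10.2222 ≈ 10.22 m^3/ha/yr

10.22 m^3/ha/yr


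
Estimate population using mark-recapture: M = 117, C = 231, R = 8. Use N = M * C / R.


N = M * C / R = 117 * 231 / 8 = 27027 / 8 = 3378.38 ≈ 3378

3378 individuals


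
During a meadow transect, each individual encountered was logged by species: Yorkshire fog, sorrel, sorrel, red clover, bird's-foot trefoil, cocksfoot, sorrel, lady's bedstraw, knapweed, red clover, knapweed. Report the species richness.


Total individuals logged = 11
Distinct species (count of individuals): Yorkshire fog (1), sorrel (3), red clover (2), bird's-foot trefoil (1), cocksfoot (1), lady's bedstraw (1), knapweed (2)
Species richness = number of distinct species = 7

7


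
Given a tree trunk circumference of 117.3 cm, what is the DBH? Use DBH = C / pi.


DBH = C / pi = 117.3 / 3.141593 = 37.3377 ≈ 37.34 cm

37.34 cm


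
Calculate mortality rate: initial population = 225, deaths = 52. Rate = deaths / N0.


Mortality rate = 52 / 225 = 0.231111 ≈ 0.2311

0.2311


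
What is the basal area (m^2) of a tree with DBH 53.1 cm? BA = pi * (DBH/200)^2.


D/200 = 53.1/200 = 0.2655 m
(D/200)^2 = 0.2655^2 = 0.07049025
BA = 3.141593 * 0.07049025 = 0.221452 ≈ 0.2215 m^2

0.2215 m^2


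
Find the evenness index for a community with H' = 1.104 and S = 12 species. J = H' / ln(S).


ln(12) = 2.48491
J = H' / ln(S) = 1.104 / 2.48491 = 0.444282 ≈ 0.4443

0.4443


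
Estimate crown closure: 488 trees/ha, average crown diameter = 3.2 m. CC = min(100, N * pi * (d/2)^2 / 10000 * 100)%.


(d/2)^2 = (3.2/2)^2 = 1.6^2 = 2.56
Crown area = 3.141593 * 2.56 = 8.04248 m^2
N * area / 10000 * 100 = 488 * 8.04248 / 10000 * 100 = 39.2473
CC = min(100, 39.2473) = 39.2473 ≈ 39.2%

39.2%


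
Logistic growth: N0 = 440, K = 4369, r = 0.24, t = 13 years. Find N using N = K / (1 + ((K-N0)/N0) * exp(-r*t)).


(K - N0)/N0 = (4369 - 440)/440 = 3929/440 = 8.92955
r*t = 0.24 * 13 = 3.12; exp(-3.12) = 0.0441572
8.92955 * 0.0441572 = 0.394304
1 + 0.394304 = 1.39430
N = 4369 / 1.39430 = 3133.47 ≈ 3133

3133


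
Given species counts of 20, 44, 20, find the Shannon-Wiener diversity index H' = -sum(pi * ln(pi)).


Total N = 20 + 44 + 20 = 84
Per-species terms:
  p = 20/84 = 0.238095; ln(p) = -1.435086; p*ln(p) = 0.238095 * (-1.435086) = -0.341687
  p = 44/84 = 0.523810; ln(p) = -0.646626; p*ln(p) = 0.523810 * (-0.646626) = -0.338709
  p = 20/84 = 0.238095; ln(p) = -1.435086; p*ln(p) = 0.238095 * (-1.435086) = -0.341687
sum(p*ln(p)) = (-0.341687) + (-0.338709) + (-0.341687) = -1.022083
H' = -(-1.022083) = 1.022083 ≈ 1.0221

1.0221


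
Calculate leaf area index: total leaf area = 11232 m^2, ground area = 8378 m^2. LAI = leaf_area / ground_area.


LAI = 11232 / 8378 = 1.3407 ≈ 1.34

1.34


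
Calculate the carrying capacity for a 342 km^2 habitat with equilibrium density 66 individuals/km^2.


K = 66 * 342 = 22572 individuals

22572 individuals


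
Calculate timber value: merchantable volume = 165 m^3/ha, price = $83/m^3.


Value = 165 * 83 = $13695/ha

$13695/ha


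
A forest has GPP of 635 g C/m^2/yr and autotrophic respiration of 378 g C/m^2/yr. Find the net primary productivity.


NPP = GPP - Ra = 635 - 378 = 257 g C/m^2/yr

257 g C/m^2/yr


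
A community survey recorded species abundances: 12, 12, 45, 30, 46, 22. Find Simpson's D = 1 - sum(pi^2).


Total N = 12 + 12 + 45 + 30 + 46 + 22 = 167
Per-species terms:
  p = 12/167 = 0.071856; p^2 = 0.071856^2 = 0.005163
  p = 12/167 = 0.071856; p^2 = 0.071856^2 = 0.005163
  p = 45/167 = 0.269461; p^2 = 0.269461^2 = 0.072609
  p = 30/167 = 0.179641; p^2 = 0.179641^2 = 0.032271
  p = 46/167 = 0.275449; p^2 = 0.275449^2 = 0.075872
  p = 22/167 = 0.131737; p^2 = 0.131737^2 = 0.017355
sum(p^2) = 0.005163 + 0.005163 + 0.072609 + 0.032271 + 0.075872 + 0.017355 = 0.208433
D = 1 - 0.208433 = 0.791567 ≈ 0.7916

0.7916


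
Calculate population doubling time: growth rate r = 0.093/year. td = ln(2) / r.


td = ln(2) / 0.093 = 0.693147 / 0.093 = 7.45319 ≈ 7.5 years

7.5 years


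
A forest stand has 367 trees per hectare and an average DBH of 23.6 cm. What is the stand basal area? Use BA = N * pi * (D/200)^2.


(D/200)^2 = (23.6/200)^2 = 0.118^2 = 0.013924
Individual BA = 3.141593 * 0.013924 = 0.0437435 m^2
Stand BA = 367 * 0.0437435 = 16.0539 ≈ 16.05 m^2/ha

16.05 m^2/ha


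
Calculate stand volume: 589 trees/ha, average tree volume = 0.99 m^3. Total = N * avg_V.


V_stand = 589 * 0.99 = 583.11 ≈ 583.1 m^3/ha

583.1 m^3/ha


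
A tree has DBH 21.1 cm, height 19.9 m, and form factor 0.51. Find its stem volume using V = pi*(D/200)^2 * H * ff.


(D/200)^2 = (21.1/200)^2 = 0.1055^2 = 0.01113025
BA = 3.141593 * 0.01113025 = 0.0349667 m^2
V = 0.0349667 * 19.9 * 0.51 = 0.354877 ≈ 0.355 m^3

0.355 m^3


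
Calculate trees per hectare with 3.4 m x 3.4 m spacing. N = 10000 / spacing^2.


N = 10000 / 3.4^2 = 10000 / 11.56 = 865.052 ≈ 865 trees/ha

865 trees/ha


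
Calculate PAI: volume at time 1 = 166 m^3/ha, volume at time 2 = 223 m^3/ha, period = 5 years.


PAI = (V2 - V1) / period = (223 - 166) / 5 = 57 / 5 = 11.40 m^3/ha/yr

11.40 m^3/ha/yr


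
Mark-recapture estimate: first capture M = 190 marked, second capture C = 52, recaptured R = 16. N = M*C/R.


N = M * C / R = 190 * 52 / 16 = 9880 / 16 = 617.50 ≈ 618

618 individuals


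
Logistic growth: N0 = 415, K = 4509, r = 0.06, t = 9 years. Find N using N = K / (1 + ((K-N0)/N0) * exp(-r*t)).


(K - N0)/N0 = (4509 - 415)/415 = 4094/415 = 9.86506
r*t = 0.06 * 9 = 0.54; exp(-0.54) = 0.582748
9.86506 * 0.582748 = 5.74884
1 + 5.74884 = 6.74884
N = 4509 / 6.74884 = 668.115 ≈ 668

668


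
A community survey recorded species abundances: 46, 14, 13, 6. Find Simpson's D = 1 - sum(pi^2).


Total N = 46 + 14 + 13 + 6 = 79
Per-species terms:
  p = 46/79 = 0.582278; p^2 = 0.582278^2 = 0.339048
  p = 14/79 = 0.177215; p^2 = 0.177215^2 = 0.031405
  p = 13/79 = 0.164557; p^2 = 0.164557^2 = 0.027079
  p = 6/79 = 0.075949; p^2 = 0.075949^2 = 0.005768
sum(p^2) = 0.339048 + 0.031405 + 0.027079 + 0.005768 = 0.403300
D = 1 - 0.403300 = 0.596700 ≈ 0.5967

0.5967


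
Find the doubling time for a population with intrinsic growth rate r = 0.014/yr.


td = ln(2) / 0.014 = 0.693147 / 0.014 = 49.5105 ≈ 49.5 years

49.5 years


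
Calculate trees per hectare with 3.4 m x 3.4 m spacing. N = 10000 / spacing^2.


N = 10000 / 3.4^2 = 10000 / 11.56 = 865.052 ≈ 865 trees/ha

865 trees/ha


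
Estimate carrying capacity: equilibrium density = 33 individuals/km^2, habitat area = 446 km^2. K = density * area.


K = 33 * 446 = 14718 individuals

14718 individuals


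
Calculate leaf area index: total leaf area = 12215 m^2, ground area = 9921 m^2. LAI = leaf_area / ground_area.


LAI = 12215 / 9921 = 1.2312 ≈ 1.23

1.23


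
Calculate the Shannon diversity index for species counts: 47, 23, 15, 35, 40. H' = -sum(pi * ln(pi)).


Total N = 47 + 23 + 15 + 35 + 40 = 160
Per-species terms:
  p = 47/160 = 0.293750; ln(p) = -1.225026; p*ln(p) = 0.293750 * (-1.225026) = -0.359851
  p = 23/160 = 0.143750; ln(p) = -1.939680; p*ln(p) = 0.143750 * (-1.939680) = -0.278829
  p = 15/160 = 0.093750; ln(p) = -2.367124; p*ln(p) = 0.093750 * (-2.367124) = -0.221918
  p = 35/160 = 0.218750; ln(p) = -1.519826; p*ln(p) = 0.218750 * (-1.519826) = -0.332462
  p = 40/160 = 0.250000; ln(p) = -1.386294; p*ln(p) = 0.250000 * (-1.386294) = -0.346574
sum(p*ln(p)) = (-0.359851) + (-0.278829) + (-0.221918) + (-0.332462) + (-0.346574) = -1.539634
H' = -(-1.539634) = 1.539634 ≈ 1.5396

1.5396


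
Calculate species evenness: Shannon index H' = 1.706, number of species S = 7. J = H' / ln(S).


ln(7) = 1.94591
J = H' / ln(S) = 1.706 / 1.94591 = 0.876711 ≈ 0.8767

0.8767


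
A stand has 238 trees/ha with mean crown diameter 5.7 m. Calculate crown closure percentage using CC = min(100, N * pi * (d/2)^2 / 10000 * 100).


(d/2)^2 = (5.7/2)^2 = 2.85^2 = 8.1225
Crown area = 3.141593 * 8.1225 = 25.5176 m^2
N * area / 10000 * 100 = 238 * 25.5176 / 10000 * 100 = 60.7319
CC = min(100, 60.7319) = 60.7319 ≈ 60.7%

60.7%


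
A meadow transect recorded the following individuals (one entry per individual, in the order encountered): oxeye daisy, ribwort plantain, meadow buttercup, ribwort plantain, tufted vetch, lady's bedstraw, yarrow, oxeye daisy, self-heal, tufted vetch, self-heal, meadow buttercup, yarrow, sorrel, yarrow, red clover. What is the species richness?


Total individuals logged = 16
Distinct species (count of individuals): oxeye daisy (2), ribwort plantain (2), meadow buttercup (2), tufted vetch (2), lady's bedstraw (1), yarrow (3), self-heal (2), sorrel (1), red clover (1)
Species richness = number of distinct species = 9

9


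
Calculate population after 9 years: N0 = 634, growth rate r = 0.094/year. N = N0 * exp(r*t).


r*t = 0.094 * 9 = 0.846
exp(0.846) = 2.33031
N = 634 * 2.33031 = 1477.42 ≈ 1477

1477


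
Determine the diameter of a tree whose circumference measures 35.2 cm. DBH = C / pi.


DBH = C / pi = 35.2 / 3.141593 = 11.2045 ≈ 11.20 cm

11.20 cm


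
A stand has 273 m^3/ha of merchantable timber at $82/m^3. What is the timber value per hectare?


Value = 273 * 82 = $22386/ha

$22386/ha


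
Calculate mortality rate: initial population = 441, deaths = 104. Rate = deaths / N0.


Mortality rate = 104 / 441 = 0.235828 ≈ 0.2358

0.2358


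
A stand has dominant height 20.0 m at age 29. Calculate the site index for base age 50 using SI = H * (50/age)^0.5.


50/29 = 1.72414
(1.72414)^0.5 = 1.31307
SI = 20.0 * 1.31307 = 26.2614 ≈ 26.3 m

26.3 m


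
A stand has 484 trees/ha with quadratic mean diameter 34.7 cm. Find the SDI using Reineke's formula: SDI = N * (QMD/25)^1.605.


QMD/25 = 34.7/25 = 1.388
(1.388)^1.605 = exp(1.605 * ln(1.388)) = exp(1.605 * 0.327864) = exp(0.526222) = 1.69253
SDI = 484 * 1.69253 = 819.185 ≈ 819

819


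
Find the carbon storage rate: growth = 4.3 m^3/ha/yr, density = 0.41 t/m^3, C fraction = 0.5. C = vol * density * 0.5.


C = 4.3 * 0.41 * 0.5 = 0.8815 ≈ 0.88 t C/ha/yr

0.88 t C/ha/yr


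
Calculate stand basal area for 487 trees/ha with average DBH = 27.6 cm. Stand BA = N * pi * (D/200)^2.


(D/200)^2 = (27.6/200)^2 = 0.138^2 = 0.019044
Individual BA = 3.141593 * 0.019044 = 0.0598285 m^2
Stand BA = 487 * 0.0598285 = 29.1365 ≈ 29.14 m^2/ha

29.14 m^2/ha


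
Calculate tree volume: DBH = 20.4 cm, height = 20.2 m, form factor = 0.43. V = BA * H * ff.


(D/200)^2 = (20.4/200)^2 = 0.102^2 = 0.010404
BA = 3.141593 * 0.010404 = 0.0326851 m^2
V = 0.0326851 * 20.2 * 0.43 = 0.283903 ≈ 0.284 m^3

0.284 m^3


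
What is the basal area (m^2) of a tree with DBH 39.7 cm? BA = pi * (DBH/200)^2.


D/200 = 39.7/200 = 0.1985 m
(D/200)^2 = 0.1985^2 = 0.03940225
BA = 3.141593 * 0.03940225 = 0.123786 ≈ 0.1238 m^2

0.1238 m^2


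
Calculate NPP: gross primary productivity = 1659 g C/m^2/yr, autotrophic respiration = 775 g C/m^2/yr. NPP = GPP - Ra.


NPP = GPP - Ra = 1659 - 775 = 884 g C/m^2/yr

884 g C/m^2/yr


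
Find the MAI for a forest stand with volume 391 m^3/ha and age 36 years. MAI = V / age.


MAI = 391 / 36 = 10.8611 ≈ 10.86 m^3/ha/yr

10.86 m^3/ha/yr


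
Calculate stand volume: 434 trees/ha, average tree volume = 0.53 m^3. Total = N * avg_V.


V_stand = 434 * 0.53 = 230.02 ≈ 230.0 m^3/ha

230.0 m^3/ha


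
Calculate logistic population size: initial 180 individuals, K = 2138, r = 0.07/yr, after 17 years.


(K - N0)/N0 = (2138 - 180)/180 = 1958/180 = 10.8778
r*t = 0.07 * 17 = 1.19; exp(-1.19) = 0.304221
10.8778 * 0.304221 = 3.30926
1 + 3.30926 = 4.30926
N = 2138 / 4.30926 = 496.141 ≈ 496

496


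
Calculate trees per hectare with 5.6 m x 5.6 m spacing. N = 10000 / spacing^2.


N = 10000 / 5.6^2 = 10000 / 31.36 = 318.878 ≈ 319 trees/ha

319 trees/ha


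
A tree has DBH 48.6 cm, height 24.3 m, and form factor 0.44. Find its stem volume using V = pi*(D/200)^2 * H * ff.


(D/200)^2 = (48.6/200)^2 = 0.243^2 = 0.059049
BA = 3.141593 * 0.059049 = 0.185508 m^2
V = 0.185508 * 24.3 * 0.44 = 1.98345 ≈ 1.983 m^3

1.983 m^3


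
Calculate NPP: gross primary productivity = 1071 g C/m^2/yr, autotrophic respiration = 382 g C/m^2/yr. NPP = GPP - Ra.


NPP = GPP - Ra = 1071 - 382 = 689 g C/m^2/yr

689 g C/m^2/yr


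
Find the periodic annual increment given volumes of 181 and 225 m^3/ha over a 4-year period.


PAI = (V2 - V1) / period = (225 - 181) / 4 = 44 / 4 = 11.00 m^3/ha/yr

11.00 m^3/ha/yr


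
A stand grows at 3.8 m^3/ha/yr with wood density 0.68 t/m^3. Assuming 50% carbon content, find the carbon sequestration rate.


C = 3.8 * 0.68 * 0.5 = 1.292 ≈ 1.29 t C/ha/yr

1.29 t C/ha/yr


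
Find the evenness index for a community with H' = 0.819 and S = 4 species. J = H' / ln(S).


ln(4) = 1.38629
J = H' / ln(S) = 0.819 / 1.38629 = 0.590785 ≈ 0.5908

0.5908


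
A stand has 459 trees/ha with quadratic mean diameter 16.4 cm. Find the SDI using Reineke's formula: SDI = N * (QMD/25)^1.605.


QMD/25 = 16.4/25 = 0.656
(0.656)^1.605 = exp(1.605 * ln(0.656)) = exp(1.605 * (-0.421594)) = exp(-0.676658) = 0.508313
SDI = 459 * 0.508313 = 233.316 ≈ 233

233


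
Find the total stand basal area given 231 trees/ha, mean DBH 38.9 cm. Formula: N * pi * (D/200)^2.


(D/200)^2 = (38.9/200)^2 = 0.1945^2 = 0.03783025
Individual BA = 3.141593 * 0.03783025 = 0.118847 m^2
Stand BA = 231 * 0.118847 = 27.4537 ≈ 27.45 m^2/ha

27.45 m^2/ha


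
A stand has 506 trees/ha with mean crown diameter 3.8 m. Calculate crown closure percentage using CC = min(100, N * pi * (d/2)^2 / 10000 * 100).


(d/2)^2 = (3.8/2)^2 = 1.9^2 = 3.61
Crown area = 3.141593 * 3.61 = 11.3412 m^2
N * area / 10000 * 100 = 506 * 11.3412 / 10000 * 100 = 57.3865
CC = min(100, 57.3865) = 57.3865 ≈ 57.4%

57.4%


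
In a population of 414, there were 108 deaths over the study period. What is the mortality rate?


Mortality rate = 108 / 414 = 0.260870 ≈ 0.2609

0.2609


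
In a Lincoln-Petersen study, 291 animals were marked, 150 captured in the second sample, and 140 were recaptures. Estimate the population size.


N = M * C / R = 291 * 150 / 140 = 43650 / 140 = 311.79 ≈ 312

312 individuals


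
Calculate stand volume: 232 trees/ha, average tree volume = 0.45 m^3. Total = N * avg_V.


V_stand = 232 * 0.45 = 104.4 m^3/ha

104.4 m^3/ha


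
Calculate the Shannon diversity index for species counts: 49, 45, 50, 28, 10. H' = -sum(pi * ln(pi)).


Total N = 49 + 45 + 50 + 28 + 10 = 182
Per-species terms:
  p = 49/182 = 0.269231; ln(p) = -1.312186; p*ln(p) = 0.269231 * (-1.312186) = -0.353281
  p = 45/182 = 0.247253; ln(p) = -1.397343; p*ln(p) = 0.247253 * (-1.397343) = -0.345497
  p = 50/182 = 0.274725; ln(p) = -1.291985; p*ln(p) = 0.274725 * (-1.291985) = -0.354941
  p = 28/182 = 0.153846; ln(p) = -1.871803; p*ln(p) = 0.153846 * (-1.871803) = -0.287969
  p = 10/182 = 0.054945; ln(p) = -2.901423; p*ln(p) = 0.054945 * (-2.901423) = -0.159419
sum(p*ln(p)) = (-0.353281) + (-0.345497) + (-0.354941) + (-0.287969) + (-0.159419) = -1.501107
H' = -(-1.501107) = 1.501107 ≈ 1.5011

1.5011


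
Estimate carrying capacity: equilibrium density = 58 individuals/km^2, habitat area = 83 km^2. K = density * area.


K = 58 * 83 = 4814 individuals

4814 individuals


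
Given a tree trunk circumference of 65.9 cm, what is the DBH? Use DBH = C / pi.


DBH = C / pi = 65.9 / 3.141593 = 20.9766 ≈ 20.98 cm

20.98 cm


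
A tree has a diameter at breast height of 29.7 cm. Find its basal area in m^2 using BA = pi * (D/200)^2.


D/200 = 29.7/200 = 0.1485 m
(D/200)^2 = 0.1485^2 = 0.02205225
BA = 3.141593 * 0.02205225 = 0.0692792 ≈ 0.0693 m^2

0.0693 m^2


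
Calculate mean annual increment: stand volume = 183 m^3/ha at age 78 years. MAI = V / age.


MAI = 183 / 78 = 2.3462 ≈ 2.35 m^3/ha/yr

2.35 m^3/ha/yr


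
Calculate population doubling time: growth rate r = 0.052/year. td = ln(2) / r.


td = ln(2) / 0.052 = 0.693147 / 0.052 = 13.3298 ≈ 13.3 years

13.3 years


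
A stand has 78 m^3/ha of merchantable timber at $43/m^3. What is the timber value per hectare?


Value = 78 * 43 = $3354/ha

$3354/ha


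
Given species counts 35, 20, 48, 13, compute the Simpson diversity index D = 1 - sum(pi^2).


Total N = 35 + 20 + 48 + 13 = 116
Per-species terms:
  p = 35/116 = 0.301724; p^2 = 0.301724^2 = 0.091037
  p = 20/116 = 0.172414; p^2 = 0.172414^2 = 0.029727
  p = 48/116 = 0.413793; p^2 = 0.413793^2 = 0.171225
  p = 13/116 = 0.112069; p^2 = 0.112069^2 = 0.012559
sum(p^2) = 0.091037 + 0.029727 + 0.171225 + 0.012559 = 0.304548
D = 1 - 0.304548 = 0.695452 ≈ 0.6955

0.6955


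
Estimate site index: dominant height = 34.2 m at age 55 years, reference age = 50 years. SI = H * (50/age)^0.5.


50/55 = 0.909091
(0.909091)^0.5 = 0.953463
SI = 34.2 * 0.953463 = 32.6084 ≈ 32.6 m

32.6 m


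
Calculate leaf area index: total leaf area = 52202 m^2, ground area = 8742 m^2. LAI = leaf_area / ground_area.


LAI = 52202 / 8742 = 5.9714 ≈ 5.97

5.97


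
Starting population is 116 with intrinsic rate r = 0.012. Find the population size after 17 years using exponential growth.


r*t = 0.012 * 17 = 0.204
exp(0.204) = 1.22630
N = 116 * 1.22630 = 142.251 ≈ 142

142


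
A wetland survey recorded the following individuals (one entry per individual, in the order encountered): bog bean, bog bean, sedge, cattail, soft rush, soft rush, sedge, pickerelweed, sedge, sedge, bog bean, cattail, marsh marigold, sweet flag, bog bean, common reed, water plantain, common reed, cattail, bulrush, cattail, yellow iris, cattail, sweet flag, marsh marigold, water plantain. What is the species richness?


Total individuals logged = 26
Distinct species (count of individuals): bog bean (4), sedge (4), cattail (5), soft rush (2), pickerelweed (1), marsh marigold (2), sweet flag (2), common reed (2), water plantain (2), bulrush (1), yellow iris (1)
Species richness = number of distinct species = 11

11


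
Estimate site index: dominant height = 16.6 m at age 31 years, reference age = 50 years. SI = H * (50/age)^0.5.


50/31 = 1.61290
(1.61290)^0.5 = 1.27000
SI = 16.6 * 1.27000 = 21.0820 ≈ 21.1 m

21.1 m


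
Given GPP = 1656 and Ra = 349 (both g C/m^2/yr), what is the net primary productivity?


NPP = GPP - Ra = 1656 - 349 = 1307 g C/m^2/yr

1307 g C/m^2/yr


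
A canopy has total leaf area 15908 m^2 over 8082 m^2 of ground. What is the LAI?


LAI = 15908 / 8082 = 1.9683 ≈ 1.97

1.97


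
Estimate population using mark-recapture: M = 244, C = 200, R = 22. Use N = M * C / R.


N = M * C / R = 244 * 200 / 22 = 48800 / 22 = 2218.18 ≈ 2218

2218 individuals


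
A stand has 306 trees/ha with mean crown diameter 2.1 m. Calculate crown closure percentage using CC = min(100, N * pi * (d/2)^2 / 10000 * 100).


(d/2)^2 = (2.1/2)^2 = 1.05^2 = 1.1025
Crown area = 3.141593 * 1.1025 = 3.46361 m^2
N * area / 10000 * 100 = 306 * 3.46361 / 10000 * 100 = 10.5986
CC = min(100, 10.5986) = 10.5986 ≈ 10.6%

10.6%


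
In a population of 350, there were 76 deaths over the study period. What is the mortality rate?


Mortality rate = 76 / 350 = 0.217143 ≈ 0.2171

0.2171


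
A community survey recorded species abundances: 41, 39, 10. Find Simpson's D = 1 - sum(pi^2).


Total N = 41 + 39 + 10 = 90
Per-species terms:
  p = 41/90 = 0.455556; p^2 = 0.455556^2 = 0.207531
  p = 39/90 = 0.433333; p^2 = 0.433333^2 = 0.187777
  p = 10/90 = 0.111111; p^2 = 0.111111^2 = 0.012346
sum(p^2) = 0.207531 + 0.187777 + 0.012346 = 0.407654
D = 1 - 0.407654 = 0.592346 ≈ 0.5923

0.5923


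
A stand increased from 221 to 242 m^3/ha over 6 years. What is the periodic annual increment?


PAI = (V2 - V1) / period = (242 - 221) / 6 = 21 / 6 = 3.50 m^3/ha/yr

3.50 m^3/ha/yr


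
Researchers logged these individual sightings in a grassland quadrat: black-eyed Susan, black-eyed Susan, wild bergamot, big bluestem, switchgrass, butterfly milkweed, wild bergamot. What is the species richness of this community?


Total individuals logged = 7
Distinct species (count of individuals): black-eyed Susan (2), wild bergamot (2), big bluestem (1), switchgrass (1), butterfly milkweed (1)
Species richness = number of distinct species = 5

5


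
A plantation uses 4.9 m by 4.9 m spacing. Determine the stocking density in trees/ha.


N = 10000 / 4.9^2 = 10000 / 24.01 = 416.493 ≈ 416 trees/ha

416 trees/ha


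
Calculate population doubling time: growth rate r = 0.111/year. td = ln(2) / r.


td = ln(2) / 0.111 = 0.693147 / 0.111 = 6.24457 ≈ 6.2 years

6.2 years


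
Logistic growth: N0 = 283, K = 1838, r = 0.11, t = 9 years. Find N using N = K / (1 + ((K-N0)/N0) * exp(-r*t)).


(K - N0)/N0 = (1838 - 283)/283 = 1555/283 = 5.49470
r*t = 0.11 * 9 = 0.99; exp(-0.99) = 0.371577
5.49470 * 0.371577 = 2.04170
1 + 2.04170 = 3.04170
N = 1838 / 3.04170 = 604.267 ≈ 604

604


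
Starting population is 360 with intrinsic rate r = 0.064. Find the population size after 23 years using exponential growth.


r*t = 0.064 * 23 = 1.472
exp(1.472) = 4.35794
N = 360 * 4.35794 = 1568.86 ≈ 1569

1569


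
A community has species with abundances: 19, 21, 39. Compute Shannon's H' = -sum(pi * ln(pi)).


Total N = 19 + 21 + 39 = 79
Per-species terms:
  p = 19/79 = 0.240506; ln(p) = -1.425010; p*ln(p) = 0.240506 * (-1.425010) = -0.342723
  p = 21/79 = 0.265823; ln(p) = -1.324925; p*ln(p) = 0.265823 * (-1.324925) = -0.352196
  p = 39/79 = 0.493671; ln(p) = -0.705886; p*ln(p) = 0.493671 * (-0.705886) = -0.348475
sum(p*ln(p)) = (-0.342723) + (-0.352196) + (-0.348475) = -1.043394
H' = -(-1.043394) = 1.043394 ≈ 1.0434

1.0434


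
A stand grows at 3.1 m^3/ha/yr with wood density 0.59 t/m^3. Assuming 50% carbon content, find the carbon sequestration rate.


C = 3.1 * 0.59 * 0.5 = 0.9145 ≈ 0.91 t C/ha/yr

0.91 t C/ha/yr


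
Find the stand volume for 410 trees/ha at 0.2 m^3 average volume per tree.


V_stand = 410 * 0.2 = 82.0 m^3/ha

82.0 m^3/ha


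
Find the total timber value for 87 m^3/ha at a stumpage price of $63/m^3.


Value = 87 * 63 = $5481/ha

$5481/ha


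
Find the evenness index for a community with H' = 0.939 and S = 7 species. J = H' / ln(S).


ln(7) = 1.94591
J = H' / ln(S) = 0.939 / 1.94591 = 0.482551 ≈ 0.4826

0.4826


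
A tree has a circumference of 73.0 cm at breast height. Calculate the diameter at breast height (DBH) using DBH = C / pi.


DBH = C / pi = 73.0 / 3.141593 = 23.2366 ≈ 23.24 cm

23.24 cm


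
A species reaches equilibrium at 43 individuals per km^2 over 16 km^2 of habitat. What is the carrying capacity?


K = 43 * 16 = 688 individuals

688 individuals


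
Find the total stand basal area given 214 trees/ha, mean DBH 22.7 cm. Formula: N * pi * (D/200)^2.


(D/200)^2 = (22.7/200)^2 = 0.1135^2 = 0.01288225
Individual BA = 3.141593 * 0.01288225 = 0.0404708 m^2
Stand BA = 214 * 0.0404708 = 8.66075 ≈ 8.66 m^2/ha

8.66 m^2/ha


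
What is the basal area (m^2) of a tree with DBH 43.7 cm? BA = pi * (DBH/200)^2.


D/200 = 43.7/200 = 0.2185 m
(D/200)^2 = 0.2185^2 = 0.04774225
BA = 3.141593 * 0.04774225 = 0.149987 ≈ 0.1500 m^2

0.1500 m^2


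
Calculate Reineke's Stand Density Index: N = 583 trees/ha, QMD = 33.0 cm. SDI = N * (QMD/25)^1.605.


QMD/25 = 33.0/25 = 1.32
(1.32)^1.605 = exp(1.605 * ln(1.32)) = exp(1.605 * 0.277632) = exp(0.445599) = 1.56143
SDI = 583 * 1.56143 = 910.314 ≈ 910

910


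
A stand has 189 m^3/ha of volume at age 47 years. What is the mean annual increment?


MAI = 189 / 47 = 4.0213 ≈ 4.02 m^3/ha/yr

4.02 m^3/ha/yr


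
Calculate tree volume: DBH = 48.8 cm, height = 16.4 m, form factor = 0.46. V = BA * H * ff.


(D/200)^2 = (48.8/200)^2 = 0.244^2 = 0.059536
BA = 3.141593 * 0.059536 = 0.187038 m^2
V = 0.187038 * 16.4 * 0.46 = 1.41101 ≈ 1.411 m^3

1.411 m^3


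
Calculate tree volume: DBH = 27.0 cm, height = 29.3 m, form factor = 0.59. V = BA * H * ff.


(D/200)^2 = (27.0/200)^2 = 0.135^2 = 0.018225
BA = 3.141593 * 0.018225 = 0.0572555 m^2
V = 0.0572555 * 29.3 * 0.59 = 0.989776 ≈ 0.990 m^3

0.990 m^3


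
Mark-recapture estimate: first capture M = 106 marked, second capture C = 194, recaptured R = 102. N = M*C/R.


N = M * C / R = 106 * 194 / 102 = 20564 / 102 = 201.61 ≈ 202

202 individuals


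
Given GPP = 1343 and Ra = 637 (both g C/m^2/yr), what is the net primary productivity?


NPP = GPP - Ra = 1343 - 637 = 706 g C/m^2/yr

706 g C/m^2/yr


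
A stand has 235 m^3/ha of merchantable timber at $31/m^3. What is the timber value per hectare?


Value = 235 * 31 = $7285/ha

$7285/ha


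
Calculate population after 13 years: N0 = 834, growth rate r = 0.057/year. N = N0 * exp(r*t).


r*t = 0.057 * 13 = 0.741
exp(0.741) = 2.09803
N = 834 * 2.09803 = 1749.76 ≈ 1750

1750


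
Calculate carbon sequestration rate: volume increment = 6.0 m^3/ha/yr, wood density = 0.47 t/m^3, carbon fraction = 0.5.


C = 6.0 * 0.47 * 0.5 = 1.41 t C/ha/yr

1.41 t C/ha/yr


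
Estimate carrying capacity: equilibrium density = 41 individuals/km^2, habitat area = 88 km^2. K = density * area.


K = 41 * 88 = 3608 individuals

3608 individuals


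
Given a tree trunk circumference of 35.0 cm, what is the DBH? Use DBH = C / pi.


DBH = C / pi = 35.0 / 3.141593 = 11.1408 ≈ 11.14 cm

11.14 cm


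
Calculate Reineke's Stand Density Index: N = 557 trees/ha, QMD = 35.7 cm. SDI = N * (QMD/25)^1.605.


QMD/25 = 35.7/25 = 1.428
(1.428)^1.605 = exp(1.605 * ln(1.428)) = exp(1.605 * 0.356275) = exp(0.571821) = 1.77149
SDI = 557 * 1.77149 = 986.720 ≈ 987

987


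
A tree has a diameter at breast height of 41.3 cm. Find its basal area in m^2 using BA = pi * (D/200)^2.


D/200 = 41.3/200 = 0.2065 m
(D/200)^2 = 0.2065^2 = 0.04264225
BA = 3.141593 * 0.04264225 = 0.133965 ≈ 0.1340 m^2

0.1340 m^2


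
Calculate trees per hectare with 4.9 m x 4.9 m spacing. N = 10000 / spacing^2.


N = 10000 / 4.9^2 = 10000 / 24.01 = 416.493 ≈ 416 trees/ha

416 trees/ha


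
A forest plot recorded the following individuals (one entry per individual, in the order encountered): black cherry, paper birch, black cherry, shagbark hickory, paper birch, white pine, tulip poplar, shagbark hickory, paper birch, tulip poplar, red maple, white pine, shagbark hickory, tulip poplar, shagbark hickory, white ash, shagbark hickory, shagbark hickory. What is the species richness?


Total individuals logged = 18
Distinct species (count of individuals): black cherry (2), paper birch (3), shagbark hickory (6), white pine (2), tulip poplar (3), red maple (1), white ash (1)
Species richness = number of distinct species = 7

7


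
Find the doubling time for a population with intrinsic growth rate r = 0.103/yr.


td = ln(2) / 0.103 = 0.693147 / 0.103 = 6.72958 ≈ 6.7 years

6.7 years


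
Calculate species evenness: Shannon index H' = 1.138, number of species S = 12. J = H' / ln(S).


ln(12) = 2.48491
J = H' / ln(S) = 1.138 / 2.48491 = 0.457964 ≈ 0.4580

0.4580


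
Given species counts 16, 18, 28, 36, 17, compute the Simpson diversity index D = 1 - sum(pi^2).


Total N = 16 + 18 + 28 + 36 + 17 = 115
Per-species terms:
  p = 16/115 = 0.139130; p^2 = 0.139130^2 = 0.019357
  p = 18/115 = 0.156522; p^2 = 0.156522^2 = 0.024499
  p = 28/115 = 0.243478; p^2 = 0.243478^2 = 0.059282
  p = 36/115 = 0.313043; p^2 = 0.313043^2 = 0.097996
  p = 17/115 = 0.147826; p^2 = 0.147826^2 = 0.021853
sum(p^2) = 0.019357 + 0.024499 + 0.059282 + 0.097996 + 0.021853 = 0.222987
D = 1 - 0.222987 = 0.777013 ≈ 0.7770

0.7770


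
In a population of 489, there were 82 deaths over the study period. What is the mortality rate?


Mortality rate = 82 / 489 = 0.167689 ≈ 0.1677

0.1677


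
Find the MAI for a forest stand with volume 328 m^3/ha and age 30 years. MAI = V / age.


MAI = 328 / 30 = 10.9333 ≈ 10.93 m^3/ha/yr

10.93 m^3/ha/yr


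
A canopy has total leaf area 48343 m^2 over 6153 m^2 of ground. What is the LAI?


LAI = 48343 / 6153 = 7.8568 ≈ 7.86

7.86


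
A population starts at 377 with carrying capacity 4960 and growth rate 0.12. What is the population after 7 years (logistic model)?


(K - N0)/N0 = (4960 - 377)/377 = 4583/377 = 12.1565
r*t = 0.12 * 7 = 0.84; exp(-0.84) = 0.431711
12.1565 * 0.431711 = 5.24809
1 + 5.24809 = 6.24809
N = 4960 / 6.24809 = 793.843 ≈ 794

794


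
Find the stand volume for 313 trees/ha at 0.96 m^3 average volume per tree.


V_stand = 313 * 0.96 = 300.48 ≈ 300.5 m^3/ha

300.5 m^3/ha


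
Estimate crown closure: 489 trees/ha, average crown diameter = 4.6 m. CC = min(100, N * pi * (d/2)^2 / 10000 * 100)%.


(d/2)^2 = (4.6/2)^2 = 2.3^2 = 5.29
Crown area = 3.141593 * 5.29 = 16.6190 m^2
N * area / 10000 * 100 = 489 * 16.6190 / 10000 * 100 = 81.2669
CC = min(100, 81.2669) = 81.2669 ≈ 81.3%

81.3%


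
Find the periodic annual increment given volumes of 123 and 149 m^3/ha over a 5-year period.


PAI = (V2 - V1) / period = (149 - 123) / 5 = 26 / 5 = 5.20 m^3/ha/yr

5.20 m^3/ha/yr


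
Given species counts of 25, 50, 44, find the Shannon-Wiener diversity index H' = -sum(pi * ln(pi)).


Total N = 25 + 50 + 44 = 119
Per-species terms:
  p = 25/119 = 0.210084; ln(p) = -1.560248; p*ln(p) = 0.210084 * (-1.560248) = -0.327783
  p = 50/119 = 0.420168; ln(p) = -0.867101; p*ln(p) = 0.420168 * (-0.867101) = -0.364328
  p = 44/119 = 0.369748; ln(p) = -0.994934; p*ln(p) = 0.369748 * (-0.994934) = -0.367875
sum(p*ln(p)) = (-0.327783) + (-0.364328) + (-0.367875) = -1.059986
H' = -(-1.059986) = 1.059986 ≈ 1.0600

1.0600


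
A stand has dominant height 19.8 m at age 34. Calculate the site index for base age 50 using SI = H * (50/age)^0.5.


50/34 = 1.47059
(1.47059)^0.5 = 1.21268
SI = 19.8 * 1.21268 = 24.0111 ≈ 24.0 m

24.0 m


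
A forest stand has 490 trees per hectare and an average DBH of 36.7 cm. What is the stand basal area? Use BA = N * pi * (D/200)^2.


(D/200)^2 = (36.7/200)^2 = 0.1835^2 = 0.03367225
Individual BA = 3.141593 * 0.03367225 = 0.105785 m^2
Stand BA = 490 * 0.105785 = 51.8347 ≈ 51.83 m^2/ha

51.83 m^2/ha


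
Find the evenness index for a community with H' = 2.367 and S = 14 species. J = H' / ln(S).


ln(14) = 2.63906
J = H' / ln(S) = 2.367 / 2.63906 = 0.896910 ≈ 0.8969

0.8969


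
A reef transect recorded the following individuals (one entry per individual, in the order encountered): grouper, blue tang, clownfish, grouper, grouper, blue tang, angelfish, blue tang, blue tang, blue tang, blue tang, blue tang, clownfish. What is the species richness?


Total individuals logged = 13
Distinct species (count of individuals): grouper (3), blue tang (7), clownfish (2), angelfish (1)
Species richness = number of distinct species = 4

4


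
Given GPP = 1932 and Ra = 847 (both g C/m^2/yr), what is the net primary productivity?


NPP = GPP - Ra = 1932 - 847 = 1085 g C/m^2/yr

1085 g C/m^2/yr


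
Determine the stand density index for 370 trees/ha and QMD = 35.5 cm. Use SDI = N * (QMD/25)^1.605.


QMD/25 = 35.5/25 = 1.42
(1.42)^1.605 = exp(1.605 * ln(1.42)) = exp(1.605 * 0.350657) = exp(0.562804) = 1.75559
SDI = 370 * 1.75559 = 649.568 ≈ 650

650


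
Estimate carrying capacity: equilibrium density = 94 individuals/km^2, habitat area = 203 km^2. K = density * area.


K = 94 * 203 = 19082 individuals

19082 individuals


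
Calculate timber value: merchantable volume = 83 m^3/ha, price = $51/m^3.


Value = 83 * 51 = $4233/ha

$4233/ha


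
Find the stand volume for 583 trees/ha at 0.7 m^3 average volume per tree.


V_stand = 583 * 0.7 = 408.1 m^3/ha

408.1 m^3/ha


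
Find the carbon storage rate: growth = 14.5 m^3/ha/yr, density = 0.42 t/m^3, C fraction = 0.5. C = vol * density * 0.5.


C = 14.5 * 0.42 * 0.5 = 3.045 ≈ 3.05 t C/ha/yr

3.05 t C/ha/yr


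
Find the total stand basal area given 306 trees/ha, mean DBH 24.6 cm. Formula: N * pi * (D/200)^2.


(D/200)^2 = (24.6/200)^2 = 0.123^2 = 0.015129
Individual BA = 3.141593 * 0.015129 = 0.0475292 m^2
Stand BA = 306 * 0.0475292 = 14.5439 ≈ 14.54 m^2/ha

14.54 m^2/ha


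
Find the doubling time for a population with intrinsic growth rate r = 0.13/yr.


td = ln(2) / 0.13 = 0.693147 / 0.13 = 5.33190 ≈ 5.3 years

5.3 years


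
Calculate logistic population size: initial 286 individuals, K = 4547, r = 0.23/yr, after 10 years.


(K - N0)/N0 = (4547 - 286)/286 = 4261/286 = 14.8986
r*t = 0.23 * 10 = 2.3; exp(-2.3) = 0.100259
14.8986 * 0.100259 = 1.49372
1 + 1.49372 = 2.49372
N = 4547 / 2.49372 = 1823.38 ≈ 1823

1823


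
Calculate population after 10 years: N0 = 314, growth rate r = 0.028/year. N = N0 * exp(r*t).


r*t = 0.028 * 10 = 0.28
exp(0.28) = 1.32313
N = 314 * 1.32313 = 415.463 ≈ 415

415


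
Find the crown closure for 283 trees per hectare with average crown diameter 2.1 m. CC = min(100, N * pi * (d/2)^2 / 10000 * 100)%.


(d/2)^2 = (2.1/2)^2 = 1.05^2 = 1.1025
Crown area = 3.141593 * 1.1025 = 3.46361 m^2
N * area / 10000 * 100 = 283 * 3.46361 / 10000 * 100 = 9.80202
CC = min(100, 9.80202) = 9.80202 ≈ 9.8%

9.8%


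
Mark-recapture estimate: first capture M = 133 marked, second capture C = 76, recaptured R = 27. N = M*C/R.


N = M * C / R = 133 * 76 / 27 = 10108 / 27 = 374.37 ≈ 374

374 individuals


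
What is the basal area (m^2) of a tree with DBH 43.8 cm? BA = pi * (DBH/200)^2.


D/200 = 43.8/200 = 0.219 m
(D/200)^2 = 0.219^2 = 0.047961
BA = 3.141593 * 0.047961 = 0.150674 ≈ 0.1507 m^2

0.1507 m^2


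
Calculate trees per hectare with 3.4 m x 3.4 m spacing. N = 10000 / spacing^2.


N = 10000 / 3.4^2 = 10000 / 11.56 = 865.052 ≈ 865 trees/ha

865 trees/ha


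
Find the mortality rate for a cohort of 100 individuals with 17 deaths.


Mortality rate = 17 / 100 = 0.1700

0.1700


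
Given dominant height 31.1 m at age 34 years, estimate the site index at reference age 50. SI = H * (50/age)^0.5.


50/34 = 1.47059
(1.47059)^0.5 = 1.21268
SI = 31.1 * 1.21268 = 37.7143 ≈ 37.7 m

37.7 m


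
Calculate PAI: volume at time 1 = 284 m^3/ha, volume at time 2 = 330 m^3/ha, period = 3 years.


PAI = (V2 - V1) / period = (330 - 284) / 3 = 46 / 3 = 15.3333 ≈ 15.33 m^3/ha/yr

15.33 m^3/ha/yr
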